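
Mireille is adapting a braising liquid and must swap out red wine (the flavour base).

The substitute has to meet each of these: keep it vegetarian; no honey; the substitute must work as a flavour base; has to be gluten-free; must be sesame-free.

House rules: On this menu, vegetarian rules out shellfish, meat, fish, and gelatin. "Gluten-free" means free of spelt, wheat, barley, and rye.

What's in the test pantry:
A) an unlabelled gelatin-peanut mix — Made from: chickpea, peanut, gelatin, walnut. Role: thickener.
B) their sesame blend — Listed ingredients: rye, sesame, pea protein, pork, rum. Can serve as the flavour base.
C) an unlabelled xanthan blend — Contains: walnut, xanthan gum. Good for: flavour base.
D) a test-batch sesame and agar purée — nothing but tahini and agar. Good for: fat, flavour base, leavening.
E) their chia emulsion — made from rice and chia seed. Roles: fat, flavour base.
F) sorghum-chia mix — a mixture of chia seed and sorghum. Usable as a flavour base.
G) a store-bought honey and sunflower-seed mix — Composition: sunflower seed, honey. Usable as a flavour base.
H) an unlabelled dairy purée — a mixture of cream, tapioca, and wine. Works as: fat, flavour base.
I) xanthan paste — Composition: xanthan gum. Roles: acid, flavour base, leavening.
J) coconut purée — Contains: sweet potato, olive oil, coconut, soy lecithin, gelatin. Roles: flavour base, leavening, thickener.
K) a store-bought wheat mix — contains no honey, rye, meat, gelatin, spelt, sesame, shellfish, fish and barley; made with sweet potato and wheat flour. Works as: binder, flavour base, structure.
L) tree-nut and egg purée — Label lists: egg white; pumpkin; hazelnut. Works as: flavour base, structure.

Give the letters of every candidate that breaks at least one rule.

A: not usable as a flavour base; has gelatin, so not vegetarian — reject
B: has pork, so not vegetarian; has rye, so not gluten-free (and 1 more) — reject
C: nothing on the exclusion list — OK
D: has tahini, so not sesame-free — out
E: nothing on the exclusion list — keep
F: no sesame, vegetarian — valid
G: has honey, so not honey-free — out
H: works as a flavour base, vegetarian, no honey — OK
I: only xanthan gum; none excluded — OK
J: has gelatin, so not vegetarian — no
K: has wheat flour, so not gluten-free — out
L: every rule checks out — OK

A, B, D, G, J, K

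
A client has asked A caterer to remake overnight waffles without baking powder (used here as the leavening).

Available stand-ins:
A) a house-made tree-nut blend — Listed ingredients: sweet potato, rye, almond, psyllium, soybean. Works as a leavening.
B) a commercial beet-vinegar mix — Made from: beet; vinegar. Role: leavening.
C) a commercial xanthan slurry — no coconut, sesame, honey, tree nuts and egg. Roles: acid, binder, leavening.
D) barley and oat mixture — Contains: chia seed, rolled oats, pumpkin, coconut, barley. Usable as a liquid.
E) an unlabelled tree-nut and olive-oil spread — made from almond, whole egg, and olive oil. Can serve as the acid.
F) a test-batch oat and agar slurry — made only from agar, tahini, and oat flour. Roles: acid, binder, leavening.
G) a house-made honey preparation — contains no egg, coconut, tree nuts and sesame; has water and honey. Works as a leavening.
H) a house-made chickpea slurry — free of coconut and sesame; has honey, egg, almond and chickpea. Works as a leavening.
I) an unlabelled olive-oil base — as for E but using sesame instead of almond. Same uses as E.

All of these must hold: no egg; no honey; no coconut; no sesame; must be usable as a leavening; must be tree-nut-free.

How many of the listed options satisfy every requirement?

2

A: has almond, so not tree-nut-free — no
B: every rule checks out — OK
C: no honey, no egg — valid
D: not usable as a leavening; has coconut, so not coconut-free — reject
E: not usable as a leavening; has almond, so not tree-nut-free (and 1 more) — reject
F: has tahini, so not sesame-free — out
G: has honey, so not honey-free — reject
H: has almond, so not tree-nut-free; has egg, so not egg-free (and 1 more) — no
I: not usable as a leavening; has whole egg, so not egg-free (and 1 more) — reject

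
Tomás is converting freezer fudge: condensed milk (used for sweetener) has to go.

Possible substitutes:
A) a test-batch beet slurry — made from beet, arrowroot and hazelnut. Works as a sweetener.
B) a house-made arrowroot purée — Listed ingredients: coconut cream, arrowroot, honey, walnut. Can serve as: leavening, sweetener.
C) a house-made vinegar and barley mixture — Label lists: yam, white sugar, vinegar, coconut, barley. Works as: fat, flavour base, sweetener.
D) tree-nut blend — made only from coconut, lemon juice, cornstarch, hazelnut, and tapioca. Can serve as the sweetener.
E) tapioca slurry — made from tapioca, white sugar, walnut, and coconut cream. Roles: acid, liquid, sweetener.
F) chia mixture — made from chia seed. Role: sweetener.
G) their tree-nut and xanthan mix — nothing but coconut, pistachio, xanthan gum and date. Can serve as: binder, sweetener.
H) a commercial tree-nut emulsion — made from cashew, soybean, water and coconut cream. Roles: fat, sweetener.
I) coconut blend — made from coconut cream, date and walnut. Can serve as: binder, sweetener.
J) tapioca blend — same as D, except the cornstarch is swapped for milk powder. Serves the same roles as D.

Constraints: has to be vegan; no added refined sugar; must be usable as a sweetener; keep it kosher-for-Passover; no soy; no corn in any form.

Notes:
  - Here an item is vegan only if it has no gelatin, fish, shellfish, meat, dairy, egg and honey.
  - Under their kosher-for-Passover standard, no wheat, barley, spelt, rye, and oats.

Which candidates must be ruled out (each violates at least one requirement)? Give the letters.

A: only hazelnut, beet and arrowroot; none excluded — keep
B: has honey, so not vegan — reject
C: has barley, so not kosher-for-Passover; has white sugar, so not no-added-sugar — no
D: has cornstarch, so not corn-free — out
E: has white sugar, so not no-added-sugar — no
F: only chia seed; none excluded — keep
G: all constraints satisfied — OK
H: has soybean, so not soy-free — out
I: kosher-for-Passover, no refined sugar — keep
J: has milk powder, so not vegan — out

B, C, D, E, H, J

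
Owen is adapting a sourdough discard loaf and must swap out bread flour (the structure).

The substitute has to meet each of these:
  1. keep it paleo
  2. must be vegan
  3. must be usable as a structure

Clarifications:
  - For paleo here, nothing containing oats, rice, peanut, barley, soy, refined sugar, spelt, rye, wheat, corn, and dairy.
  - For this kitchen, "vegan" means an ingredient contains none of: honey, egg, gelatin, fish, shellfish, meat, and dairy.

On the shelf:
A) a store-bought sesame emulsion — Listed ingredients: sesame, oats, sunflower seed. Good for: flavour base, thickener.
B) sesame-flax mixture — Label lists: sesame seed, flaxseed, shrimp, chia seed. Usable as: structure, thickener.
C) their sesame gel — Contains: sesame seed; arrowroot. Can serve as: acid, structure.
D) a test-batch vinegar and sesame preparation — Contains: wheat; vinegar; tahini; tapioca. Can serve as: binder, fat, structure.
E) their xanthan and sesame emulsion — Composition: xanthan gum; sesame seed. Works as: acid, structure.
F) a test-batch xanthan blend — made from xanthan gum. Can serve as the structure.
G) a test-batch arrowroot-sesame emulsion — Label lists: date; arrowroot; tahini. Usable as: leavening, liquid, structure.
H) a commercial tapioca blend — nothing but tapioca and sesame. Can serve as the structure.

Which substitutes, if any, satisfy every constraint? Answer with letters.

C, E, F, G, H

A: not usable as a structure; has oats, so not paleo — out
B: has shrimp, so not vegan — out
C: works as a structure, paleo, vegan — valid
D: has wheat, so not paleo — out
E: works as a structure, vegan, paleo — OK
F: works as a structure, paleo, vegan — OK
G: nothing on the exclusion list — valid
H: every rule checks out — valid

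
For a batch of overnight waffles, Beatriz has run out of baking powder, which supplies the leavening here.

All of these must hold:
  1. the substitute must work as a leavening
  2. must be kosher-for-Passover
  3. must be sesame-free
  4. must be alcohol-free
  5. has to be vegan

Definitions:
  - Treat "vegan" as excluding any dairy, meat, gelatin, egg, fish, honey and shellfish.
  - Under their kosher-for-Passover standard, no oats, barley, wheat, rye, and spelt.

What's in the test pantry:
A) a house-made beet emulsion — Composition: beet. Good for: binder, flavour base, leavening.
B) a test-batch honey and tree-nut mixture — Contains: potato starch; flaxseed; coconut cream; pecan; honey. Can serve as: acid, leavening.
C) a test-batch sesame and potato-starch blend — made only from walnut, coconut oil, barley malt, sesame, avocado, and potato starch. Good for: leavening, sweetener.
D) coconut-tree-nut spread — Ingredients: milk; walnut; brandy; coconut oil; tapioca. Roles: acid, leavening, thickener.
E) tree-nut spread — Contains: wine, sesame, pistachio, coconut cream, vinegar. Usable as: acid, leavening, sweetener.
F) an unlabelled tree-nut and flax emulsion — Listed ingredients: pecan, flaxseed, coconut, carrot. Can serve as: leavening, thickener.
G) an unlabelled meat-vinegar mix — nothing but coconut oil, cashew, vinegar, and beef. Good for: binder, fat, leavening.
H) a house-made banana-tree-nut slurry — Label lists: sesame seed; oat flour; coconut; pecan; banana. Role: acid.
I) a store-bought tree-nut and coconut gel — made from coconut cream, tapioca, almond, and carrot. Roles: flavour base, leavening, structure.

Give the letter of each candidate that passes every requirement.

A, F, I

A: works as a leavening, no sesame, no alcohol — OK
B: has honey, so not vegan — no
C: has barley malt, so not kosher-for-Passover; has sesame, so not sesame-free — out
D: has milk, so not vegan; has brandy, so not alcohol-free — no
E: has wine, so not alcohol-free; has sesame, so not sesame-free — out
F: coconut and pecan etc. — none of it excluded — valid
G: has beef, so not vegan — reject
H: not usable as a leavening; has oat flour, so not kosher-for-Passover (and 1 more) — reject
I: works as a leavening, no sesame, vegan — keep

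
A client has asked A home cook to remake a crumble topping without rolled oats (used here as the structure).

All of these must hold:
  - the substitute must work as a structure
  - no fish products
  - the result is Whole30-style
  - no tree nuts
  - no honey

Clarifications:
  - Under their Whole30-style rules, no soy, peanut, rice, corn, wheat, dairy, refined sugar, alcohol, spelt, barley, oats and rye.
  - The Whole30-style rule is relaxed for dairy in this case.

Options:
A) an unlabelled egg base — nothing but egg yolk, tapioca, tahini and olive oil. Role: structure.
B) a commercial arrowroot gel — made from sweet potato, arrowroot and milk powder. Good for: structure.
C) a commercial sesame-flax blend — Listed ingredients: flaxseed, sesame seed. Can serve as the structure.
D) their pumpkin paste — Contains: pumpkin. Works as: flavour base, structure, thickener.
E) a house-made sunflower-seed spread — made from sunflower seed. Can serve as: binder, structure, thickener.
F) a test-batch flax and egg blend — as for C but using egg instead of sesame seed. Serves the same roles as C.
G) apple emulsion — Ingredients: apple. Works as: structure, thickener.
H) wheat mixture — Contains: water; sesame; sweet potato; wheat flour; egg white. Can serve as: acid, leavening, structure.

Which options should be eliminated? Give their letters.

H

A: nothing on the exclusion list — OK
B: dairy is permitted under the Whole30-style carve-out; nothing else excluded — valid
C: only sesame seed and flaxseed; none excluded — valid
D: every rule checks out — valid
E: every rule checks out — OK
F: every rule checks out — keep
G: only apple; none excluded — keep
H: has wheat flour, so not Whole30-style — reject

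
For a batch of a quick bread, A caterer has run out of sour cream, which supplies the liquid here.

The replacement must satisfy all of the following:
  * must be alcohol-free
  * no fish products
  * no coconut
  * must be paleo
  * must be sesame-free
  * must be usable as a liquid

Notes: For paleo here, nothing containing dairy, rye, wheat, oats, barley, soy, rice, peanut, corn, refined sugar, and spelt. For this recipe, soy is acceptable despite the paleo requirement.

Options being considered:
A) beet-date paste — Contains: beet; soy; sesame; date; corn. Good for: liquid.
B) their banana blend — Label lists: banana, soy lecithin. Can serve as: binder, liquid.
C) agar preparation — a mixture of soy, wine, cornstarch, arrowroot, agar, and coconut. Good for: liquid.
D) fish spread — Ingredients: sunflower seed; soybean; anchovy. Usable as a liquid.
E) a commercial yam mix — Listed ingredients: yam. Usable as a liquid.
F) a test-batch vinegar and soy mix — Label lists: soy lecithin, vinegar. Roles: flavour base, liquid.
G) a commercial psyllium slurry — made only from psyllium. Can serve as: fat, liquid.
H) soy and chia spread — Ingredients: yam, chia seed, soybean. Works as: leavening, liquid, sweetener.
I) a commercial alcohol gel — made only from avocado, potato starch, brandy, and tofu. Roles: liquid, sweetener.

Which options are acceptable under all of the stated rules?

A: has corn, so not paleo; has sesame, so not sesame-free — out
B: soy is permitted under the paleo carve-out; nothing else excluded — OK
C: has cornstarch, so not paleo; has coconut, so not coconut-free (and 1 more) — reject
D: has anchovy, so not fish-free — out
E: only yam; none excluded — OK
F: soy is permitted under the paleo carve-out; nothing else excluded — OK
G: nothing on the exclusion list — valid
H: soy is permitted under the paleo carve-out; nothing else excluded — OK
I: has brandy, so not alcohol-free — out

B, E, F, G, H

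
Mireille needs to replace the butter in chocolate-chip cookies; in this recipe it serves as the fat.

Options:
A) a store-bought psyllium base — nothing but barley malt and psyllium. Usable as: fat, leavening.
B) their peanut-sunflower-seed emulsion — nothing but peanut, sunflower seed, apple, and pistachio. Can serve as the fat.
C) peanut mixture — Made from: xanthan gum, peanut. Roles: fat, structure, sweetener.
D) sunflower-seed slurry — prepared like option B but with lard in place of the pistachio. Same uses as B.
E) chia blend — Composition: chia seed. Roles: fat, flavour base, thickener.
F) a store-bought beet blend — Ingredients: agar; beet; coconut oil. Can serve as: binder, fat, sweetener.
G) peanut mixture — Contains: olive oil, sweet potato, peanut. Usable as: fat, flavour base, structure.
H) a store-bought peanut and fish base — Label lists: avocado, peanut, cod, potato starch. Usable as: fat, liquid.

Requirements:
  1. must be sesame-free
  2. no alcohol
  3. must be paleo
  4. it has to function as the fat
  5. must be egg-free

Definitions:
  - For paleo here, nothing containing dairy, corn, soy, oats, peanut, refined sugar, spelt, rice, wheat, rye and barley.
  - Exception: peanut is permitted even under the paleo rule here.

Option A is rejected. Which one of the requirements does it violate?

usable as a fat: satisfied
paleo: has barley malt — fails
sesame-free: satisfied
egg-free: satisfied
alcohol-free: satisfied

paleo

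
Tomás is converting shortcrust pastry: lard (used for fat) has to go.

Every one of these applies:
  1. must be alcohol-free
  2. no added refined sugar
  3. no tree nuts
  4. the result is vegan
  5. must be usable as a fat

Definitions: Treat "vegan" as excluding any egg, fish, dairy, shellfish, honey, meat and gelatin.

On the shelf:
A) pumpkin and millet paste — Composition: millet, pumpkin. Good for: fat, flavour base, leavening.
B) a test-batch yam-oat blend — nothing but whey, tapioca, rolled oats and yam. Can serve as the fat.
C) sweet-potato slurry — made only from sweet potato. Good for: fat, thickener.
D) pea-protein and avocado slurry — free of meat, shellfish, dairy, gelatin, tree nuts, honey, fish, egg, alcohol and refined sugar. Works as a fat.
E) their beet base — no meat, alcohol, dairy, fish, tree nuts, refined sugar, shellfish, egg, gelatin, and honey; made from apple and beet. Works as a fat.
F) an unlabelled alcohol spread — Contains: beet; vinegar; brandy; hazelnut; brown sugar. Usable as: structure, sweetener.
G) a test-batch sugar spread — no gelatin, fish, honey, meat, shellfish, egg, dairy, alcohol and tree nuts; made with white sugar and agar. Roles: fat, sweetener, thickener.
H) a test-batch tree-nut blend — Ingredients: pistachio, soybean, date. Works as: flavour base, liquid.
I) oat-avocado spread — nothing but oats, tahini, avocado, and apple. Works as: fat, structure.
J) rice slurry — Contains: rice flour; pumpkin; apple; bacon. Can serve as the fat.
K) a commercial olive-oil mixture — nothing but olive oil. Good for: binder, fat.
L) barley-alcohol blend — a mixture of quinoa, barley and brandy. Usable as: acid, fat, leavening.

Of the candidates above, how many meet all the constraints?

A: only millet and pumpkin; none excluded — keep
B: has whey, so not vegan — reject
C: all constraints satisfied — OK
D: works as a fat, vegan, no alcohol — valid
E: works as a fat, vegan, no alcohol — valid
F: not usable as a fat; has brandy, so not alcohol-free (and 2 more) — reject
G: has white sugar, so not no-added-sugar — no
H: not usable as a fat; has pistachio, so not tree-nut-free — out
I: works as a fat, no tree nuts, no alcohol — OK
J: has bacon, so not vegan — reject
K: works as a fat, no refined sugar, no alcohol — OK
L: has brandy, so not alcohol-free — out

6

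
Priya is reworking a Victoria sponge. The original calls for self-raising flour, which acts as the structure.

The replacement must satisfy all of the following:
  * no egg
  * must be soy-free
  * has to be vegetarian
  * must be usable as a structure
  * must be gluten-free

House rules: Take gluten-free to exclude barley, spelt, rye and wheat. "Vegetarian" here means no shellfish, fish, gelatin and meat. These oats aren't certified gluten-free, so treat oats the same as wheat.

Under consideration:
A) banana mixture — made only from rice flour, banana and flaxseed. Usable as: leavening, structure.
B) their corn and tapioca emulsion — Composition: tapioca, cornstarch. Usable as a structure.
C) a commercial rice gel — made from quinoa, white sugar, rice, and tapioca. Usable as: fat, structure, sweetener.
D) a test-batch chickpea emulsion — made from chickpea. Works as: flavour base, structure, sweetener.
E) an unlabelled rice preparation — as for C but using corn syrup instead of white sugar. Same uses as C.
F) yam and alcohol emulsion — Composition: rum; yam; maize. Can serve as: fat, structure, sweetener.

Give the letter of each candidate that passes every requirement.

A, B, C, D, E, F

A: only rice flour, flaxseed and banana; none excluded — valid
B: only cornstarch and tapioca; none excluded — keep
C: works as a structure, vegetarian, no soy — keep
D: only chickpea; none excluded — keep
E: all constraints satisfied — OK
F: only rum, maize, and yam; none excluded — keep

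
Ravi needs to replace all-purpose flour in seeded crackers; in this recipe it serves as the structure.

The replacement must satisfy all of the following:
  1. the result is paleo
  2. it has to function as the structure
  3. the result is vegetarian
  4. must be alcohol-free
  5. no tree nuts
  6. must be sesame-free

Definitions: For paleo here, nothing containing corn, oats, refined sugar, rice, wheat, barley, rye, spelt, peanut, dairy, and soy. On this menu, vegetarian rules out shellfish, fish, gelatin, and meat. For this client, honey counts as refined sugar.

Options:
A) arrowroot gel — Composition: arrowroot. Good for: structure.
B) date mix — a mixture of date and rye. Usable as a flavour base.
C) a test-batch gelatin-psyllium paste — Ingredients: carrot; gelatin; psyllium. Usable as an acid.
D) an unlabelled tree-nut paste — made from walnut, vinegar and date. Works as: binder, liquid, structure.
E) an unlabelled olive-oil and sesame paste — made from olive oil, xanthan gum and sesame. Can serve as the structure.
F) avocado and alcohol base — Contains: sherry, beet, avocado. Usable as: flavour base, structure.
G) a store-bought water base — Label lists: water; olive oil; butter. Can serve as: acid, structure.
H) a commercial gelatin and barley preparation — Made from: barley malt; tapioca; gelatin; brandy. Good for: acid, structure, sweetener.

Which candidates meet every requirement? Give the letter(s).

A: works as a structure, no tree nuts, vegetarian — valid
B: not usable as a structure; has rye, so not paleo — no
C: not usable as a structure; has gelatin, so not vegetarian — no
D: has walnut, so not tree-nut-free — out
E: has sesame, so not sesame-free — out
F: has sherry, so not alcohol-free — reject
G: has butter, so not paleo — out
H: has barley malt, so not paleo; has gelatin, so not vegetarian (and 1 more) — reject

A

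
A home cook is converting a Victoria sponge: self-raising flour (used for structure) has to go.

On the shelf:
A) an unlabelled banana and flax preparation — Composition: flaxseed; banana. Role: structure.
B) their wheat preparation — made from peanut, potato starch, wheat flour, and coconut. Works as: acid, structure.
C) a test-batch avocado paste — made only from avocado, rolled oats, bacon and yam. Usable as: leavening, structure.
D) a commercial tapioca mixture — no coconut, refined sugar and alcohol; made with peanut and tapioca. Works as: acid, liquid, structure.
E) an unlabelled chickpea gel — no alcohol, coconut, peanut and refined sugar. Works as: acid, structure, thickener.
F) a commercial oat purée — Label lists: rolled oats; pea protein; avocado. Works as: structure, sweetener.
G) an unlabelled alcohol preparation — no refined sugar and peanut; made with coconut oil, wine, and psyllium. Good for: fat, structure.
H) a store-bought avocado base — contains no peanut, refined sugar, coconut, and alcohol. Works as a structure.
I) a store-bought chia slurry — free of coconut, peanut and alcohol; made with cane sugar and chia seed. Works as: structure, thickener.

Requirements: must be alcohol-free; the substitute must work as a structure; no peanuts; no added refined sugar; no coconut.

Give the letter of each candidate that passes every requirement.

A: every rule checks out — OK
B: has coconut, so not coconut-free; has peanut, so not peanut-free — no
C: bacon and rolled oats etc. — none of it excluded — valid
D: has peanut, so not peanut-free — reject
E: all constraints satisfied — keep
F: no coconut, no peanut — keep
G: has coconut oil, so not coconut-free; has wine, so not alcohol-free — no
H: works as a structure, no peanut, no refined sugar — keep
I: has cane sugar, so not no-added-sugar — reject

A, C, E, F, H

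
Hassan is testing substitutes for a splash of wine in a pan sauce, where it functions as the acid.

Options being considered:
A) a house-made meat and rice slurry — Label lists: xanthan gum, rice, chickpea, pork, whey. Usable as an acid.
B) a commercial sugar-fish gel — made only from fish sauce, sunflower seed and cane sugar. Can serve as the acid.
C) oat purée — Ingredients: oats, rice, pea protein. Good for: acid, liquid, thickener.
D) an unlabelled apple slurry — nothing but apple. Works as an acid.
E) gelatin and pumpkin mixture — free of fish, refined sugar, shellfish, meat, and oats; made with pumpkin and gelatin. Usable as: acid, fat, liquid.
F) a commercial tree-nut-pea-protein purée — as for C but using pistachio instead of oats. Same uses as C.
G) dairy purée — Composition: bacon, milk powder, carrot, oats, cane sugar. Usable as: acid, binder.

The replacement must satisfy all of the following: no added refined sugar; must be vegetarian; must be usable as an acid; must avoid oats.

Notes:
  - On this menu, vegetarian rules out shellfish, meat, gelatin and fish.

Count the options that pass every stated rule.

2

A: has pork, so not vegetarian — out
B: has fish sauce, so not vegetarian; has cane sugar, so not no-added-sugar — no
C: has oats, so not oat-free — reject
D: only apple; none excluded — OK
E: has gelatin, so not vegetarian — out
F: works as an acid, vegetarian, no refined sugar — keep
G: has bacon, so not vegetarian; has cane sugar, so not no-added-sugar (and 1 more) — reject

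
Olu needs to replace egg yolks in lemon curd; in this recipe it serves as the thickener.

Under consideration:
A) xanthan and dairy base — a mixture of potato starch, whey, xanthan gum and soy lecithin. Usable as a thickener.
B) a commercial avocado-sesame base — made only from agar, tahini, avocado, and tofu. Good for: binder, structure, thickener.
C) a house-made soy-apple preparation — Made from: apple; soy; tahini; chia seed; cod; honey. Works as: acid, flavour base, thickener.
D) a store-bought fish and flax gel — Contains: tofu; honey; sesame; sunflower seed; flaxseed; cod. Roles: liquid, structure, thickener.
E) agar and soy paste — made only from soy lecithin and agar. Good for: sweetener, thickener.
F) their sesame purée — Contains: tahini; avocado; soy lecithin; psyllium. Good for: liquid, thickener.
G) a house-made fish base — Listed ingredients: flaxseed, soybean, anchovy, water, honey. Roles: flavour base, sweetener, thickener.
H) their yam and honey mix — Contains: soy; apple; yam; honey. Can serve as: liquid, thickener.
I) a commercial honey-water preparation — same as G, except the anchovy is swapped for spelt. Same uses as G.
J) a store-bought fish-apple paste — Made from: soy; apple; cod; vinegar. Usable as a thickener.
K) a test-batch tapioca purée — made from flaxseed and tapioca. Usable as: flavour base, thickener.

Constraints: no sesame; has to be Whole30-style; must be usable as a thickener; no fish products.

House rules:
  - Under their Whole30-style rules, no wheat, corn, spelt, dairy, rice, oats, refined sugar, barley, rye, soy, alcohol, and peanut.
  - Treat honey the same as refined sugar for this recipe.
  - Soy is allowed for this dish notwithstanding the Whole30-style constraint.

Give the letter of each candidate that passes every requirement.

E, K

A: has whey, so not Whole30-style — reject
B: has tahini, so not sesame-free — reject
C: has honey, so not Whole30-style; has tahini, so not sesame-free (and 1 more) — no
D: has honey, so not Whole30-style; has sesame, so not sesame-free (and 1 more) — no
E: soy is permitted under the Whole30-style carve-out; nothing else excluded — OK
F: has tahini, so not sesame-free — no
G: has honey, so not Whole30-style; has anchovy, so not fish-free — no
H: has honey, so not Whole30-style — out
I: has honey, so not Whole30-style — reject
J: has cod, so not fish-free — no
K: every rule checks out — valid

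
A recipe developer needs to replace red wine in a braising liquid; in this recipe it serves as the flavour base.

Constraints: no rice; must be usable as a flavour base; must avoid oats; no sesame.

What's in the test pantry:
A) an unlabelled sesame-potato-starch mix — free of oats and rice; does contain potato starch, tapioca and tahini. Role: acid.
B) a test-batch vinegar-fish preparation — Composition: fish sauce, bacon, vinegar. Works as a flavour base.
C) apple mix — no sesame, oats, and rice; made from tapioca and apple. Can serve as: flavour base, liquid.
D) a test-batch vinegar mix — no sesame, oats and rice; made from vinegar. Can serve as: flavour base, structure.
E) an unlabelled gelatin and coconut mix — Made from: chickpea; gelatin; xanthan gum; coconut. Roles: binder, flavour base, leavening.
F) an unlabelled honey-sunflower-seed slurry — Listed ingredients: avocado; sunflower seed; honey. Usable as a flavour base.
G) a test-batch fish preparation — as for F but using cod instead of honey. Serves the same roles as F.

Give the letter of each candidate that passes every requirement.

B, C, D, E, F, G

A: not usable as a flavour base; has tahini, so not sesame-free — out
B: works as a flavour base, no rice, no sesame — valid
C: no sesame, no rice — valid
D: no oats, no sesame — valid
E: coconut and gelatin etc. — none of it excluded — keep
F: works as a flavour base, no sesame, no oats — keep
G: only cod, avocado, and sunflower seed; none excluded — OK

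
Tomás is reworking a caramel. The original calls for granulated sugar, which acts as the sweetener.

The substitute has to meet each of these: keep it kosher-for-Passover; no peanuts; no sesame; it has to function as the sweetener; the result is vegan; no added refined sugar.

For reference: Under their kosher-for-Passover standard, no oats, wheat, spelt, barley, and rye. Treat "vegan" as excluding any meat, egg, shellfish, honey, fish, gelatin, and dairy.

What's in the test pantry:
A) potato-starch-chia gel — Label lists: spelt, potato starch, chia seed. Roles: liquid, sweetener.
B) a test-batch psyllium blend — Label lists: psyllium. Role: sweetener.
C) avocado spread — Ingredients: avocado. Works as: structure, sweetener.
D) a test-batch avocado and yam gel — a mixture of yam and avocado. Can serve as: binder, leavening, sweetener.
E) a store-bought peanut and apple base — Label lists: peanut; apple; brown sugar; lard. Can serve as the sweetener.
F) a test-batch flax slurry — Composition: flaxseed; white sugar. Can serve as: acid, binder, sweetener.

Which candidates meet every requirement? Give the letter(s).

B, C, D

A: has spelt, so not kosher-for-Passover — reject
B: only psyllium; none excluded — keep
C: only avocado; none excluded — valid
D: all constraints satisfied — keep
E: has lard, so not vegan; has brown sugar, so not no-added-sugar (and 1 more) — reject
F: has white sugar, so not no-added-sugar — out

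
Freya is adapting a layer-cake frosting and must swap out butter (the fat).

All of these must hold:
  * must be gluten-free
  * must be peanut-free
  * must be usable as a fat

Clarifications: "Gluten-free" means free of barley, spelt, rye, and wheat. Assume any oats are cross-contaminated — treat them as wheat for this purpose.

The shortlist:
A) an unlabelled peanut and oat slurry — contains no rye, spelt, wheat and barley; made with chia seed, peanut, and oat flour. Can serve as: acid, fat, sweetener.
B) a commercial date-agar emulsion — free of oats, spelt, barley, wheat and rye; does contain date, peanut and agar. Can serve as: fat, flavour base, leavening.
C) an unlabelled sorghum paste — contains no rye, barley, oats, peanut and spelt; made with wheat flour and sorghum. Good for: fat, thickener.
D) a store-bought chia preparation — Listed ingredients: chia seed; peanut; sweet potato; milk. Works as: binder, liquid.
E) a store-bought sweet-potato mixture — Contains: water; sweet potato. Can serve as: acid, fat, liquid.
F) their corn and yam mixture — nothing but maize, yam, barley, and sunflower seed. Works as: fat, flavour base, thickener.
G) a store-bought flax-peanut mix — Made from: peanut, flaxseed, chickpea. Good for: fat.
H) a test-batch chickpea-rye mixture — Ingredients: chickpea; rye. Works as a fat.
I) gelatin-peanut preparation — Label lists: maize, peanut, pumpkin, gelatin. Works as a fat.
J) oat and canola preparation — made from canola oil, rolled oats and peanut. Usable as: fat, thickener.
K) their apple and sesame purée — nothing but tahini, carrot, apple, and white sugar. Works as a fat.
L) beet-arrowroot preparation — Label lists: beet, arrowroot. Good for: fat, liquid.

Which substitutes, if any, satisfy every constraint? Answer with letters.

E, K, L

A: has oat flour, so not gluten-free; has peanut, so not peanut-free — out
B: has peanut, so not peanut-free — out
C: has wheat flour, so not gluten-free — no
D: not usable as a fat; has peanut, so not peanut-free — out
E: only water and sweet potato; none excluded — valid
F: has barley, so not gluten-free — reject
G: has peanut, so not peanut-free — out
H: has rye, so not gluten-free — reject
I: has peanut, so not peanut-free — reject
J: has rolled oats, so not gluten-free; has peanut, so not peanut-free — out
K: every rule checks out — OK
L: all constraints satisfied — keep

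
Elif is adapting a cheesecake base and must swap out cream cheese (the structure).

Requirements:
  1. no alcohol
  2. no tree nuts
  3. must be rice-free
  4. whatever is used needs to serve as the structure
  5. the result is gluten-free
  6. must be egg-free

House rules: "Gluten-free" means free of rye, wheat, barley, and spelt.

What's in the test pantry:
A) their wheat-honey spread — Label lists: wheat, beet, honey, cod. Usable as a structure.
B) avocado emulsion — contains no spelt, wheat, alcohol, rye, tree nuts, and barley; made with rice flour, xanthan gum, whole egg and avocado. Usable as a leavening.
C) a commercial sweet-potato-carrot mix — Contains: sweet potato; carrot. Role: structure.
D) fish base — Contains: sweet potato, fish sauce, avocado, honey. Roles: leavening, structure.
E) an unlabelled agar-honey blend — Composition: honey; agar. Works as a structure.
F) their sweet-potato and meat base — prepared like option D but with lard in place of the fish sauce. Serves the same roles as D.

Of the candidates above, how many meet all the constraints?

A: has wheat, so not gluten-free — out
B: not usable as a structure; has whole egg, so not egg-free (and 1 more) — reject
C: only sweet potato and carrot; none excluded — valid
D: all constraints satisfied — valid
E: only honey and agar; none excluded — OK
F: nothing on the exclusion list — OK

4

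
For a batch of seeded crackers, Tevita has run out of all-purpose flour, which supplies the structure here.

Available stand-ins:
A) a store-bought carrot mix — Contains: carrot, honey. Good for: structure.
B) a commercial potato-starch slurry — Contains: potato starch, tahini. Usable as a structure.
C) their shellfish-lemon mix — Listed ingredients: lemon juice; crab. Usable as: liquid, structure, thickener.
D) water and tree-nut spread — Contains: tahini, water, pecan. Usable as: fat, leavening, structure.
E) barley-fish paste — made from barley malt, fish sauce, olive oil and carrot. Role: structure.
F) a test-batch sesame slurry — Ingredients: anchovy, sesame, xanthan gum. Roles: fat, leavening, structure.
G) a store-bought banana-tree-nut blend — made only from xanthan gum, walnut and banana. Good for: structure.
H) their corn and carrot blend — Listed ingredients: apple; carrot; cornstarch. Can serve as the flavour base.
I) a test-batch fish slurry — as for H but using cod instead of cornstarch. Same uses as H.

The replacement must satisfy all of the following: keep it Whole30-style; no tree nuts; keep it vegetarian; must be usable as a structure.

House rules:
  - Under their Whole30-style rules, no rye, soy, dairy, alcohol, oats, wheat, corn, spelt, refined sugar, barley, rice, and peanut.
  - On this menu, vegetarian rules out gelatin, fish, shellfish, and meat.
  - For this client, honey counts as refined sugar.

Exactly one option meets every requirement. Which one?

B

A: has honey, so not Whole30-style — out
B: works as a structure, Whole30-style, no tree nuts — valid
C: has crab, so not vegetarian — reject
D: has pecan, so not tree-nut-free — out
E: has barley malt, so not Whole30-style; has fish sauce, so not vegetarian — out
F: has anchovy, so not vegetarian — out
G: has walnut, so not tree-nut-free — out
H: not usable as a structure; has cornstarch, so not Whole30-style — no
I: not usable as a structure; has cod, so not vegetarian — reject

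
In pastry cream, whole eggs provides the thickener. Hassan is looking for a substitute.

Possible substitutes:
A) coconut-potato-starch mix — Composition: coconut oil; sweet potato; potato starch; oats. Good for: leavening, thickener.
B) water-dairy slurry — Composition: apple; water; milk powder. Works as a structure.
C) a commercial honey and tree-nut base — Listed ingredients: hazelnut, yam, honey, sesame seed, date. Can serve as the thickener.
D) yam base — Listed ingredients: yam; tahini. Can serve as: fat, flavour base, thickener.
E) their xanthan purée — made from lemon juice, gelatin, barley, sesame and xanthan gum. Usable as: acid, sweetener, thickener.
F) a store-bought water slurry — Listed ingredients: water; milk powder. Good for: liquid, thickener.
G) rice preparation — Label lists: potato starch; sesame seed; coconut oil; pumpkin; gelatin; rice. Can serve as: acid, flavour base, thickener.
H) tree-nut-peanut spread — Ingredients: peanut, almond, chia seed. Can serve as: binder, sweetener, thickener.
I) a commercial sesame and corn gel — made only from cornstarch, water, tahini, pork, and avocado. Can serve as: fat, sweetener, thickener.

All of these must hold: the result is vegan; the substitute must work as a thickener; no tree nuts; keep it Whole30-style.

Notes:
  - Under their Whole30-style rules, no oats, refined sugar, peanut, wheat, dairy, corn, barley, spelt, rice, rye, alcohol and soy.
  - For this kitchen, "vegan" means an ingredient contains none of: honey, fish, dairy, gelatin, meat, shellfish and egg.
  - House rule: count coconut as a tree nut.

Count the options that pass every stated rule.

1

A: has oats, so not Whole30-style; has coconut oil, so not tree-nut-free — reject
B: not usable as a thickener; has milk powder, so not Whole30-style (and 1 more) — reject
C: has honey, so not vegan; has hazelnut, so not tree-nut-free — no
D: vegan, tree-nut-free — keep
E: has barley, so not Whole30-style; has gelatin, so not vegan — no
F: has milk powder, so not Whole30-style; has milk powder, so not vegan — reject
G: has rice, so not Whole30-style; has gelatin, so not vegan (and 1 more) — no
H: has peanut, so not Whole30-style; has almond, so not tree-nut-free — no
I: has cornstarch, so not Whole30-style; has pork, so not vegan — no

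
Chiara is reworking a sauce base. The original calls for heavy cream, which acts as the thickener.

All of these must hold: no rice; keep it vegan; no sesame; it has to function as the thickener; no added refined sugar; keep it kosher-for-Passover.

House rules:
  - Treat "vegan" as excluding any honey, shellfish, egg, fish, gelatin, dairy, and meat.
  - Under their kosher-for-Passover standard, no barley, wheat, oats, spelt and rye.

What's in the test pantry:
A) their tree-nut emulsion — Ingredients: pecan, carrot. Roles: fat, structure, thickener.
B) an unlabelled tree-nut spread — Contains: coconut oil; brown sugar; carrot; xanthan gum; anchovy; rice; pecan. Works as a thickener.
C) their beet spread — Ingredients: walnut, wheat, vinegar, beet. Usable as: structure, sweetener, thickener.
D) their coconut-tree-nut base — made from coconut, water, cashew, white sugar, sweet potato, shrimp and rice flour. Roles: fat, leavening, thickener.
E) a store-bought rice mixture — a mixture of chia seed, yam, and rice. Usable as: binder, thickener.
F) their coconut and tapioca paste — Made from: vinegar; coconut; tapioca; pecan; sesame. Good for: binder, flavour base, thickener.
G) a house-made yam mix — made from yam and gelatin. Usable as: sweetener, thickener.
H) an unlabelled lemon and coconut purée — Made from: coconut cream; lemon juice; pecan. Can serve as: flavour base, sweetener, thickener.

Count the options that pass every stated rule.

A: only pecan and carrot; none excluded — valid
B: has anchovy, so not vegan; has brown sugar, so not no-added-sugar (and 1 more) — reject
C: has wheat, so not kosher-for-Passover — out
D: has shrimp, so not vegan; has white sugar, so not no-added-sugar (and 1 more) — no
E: has rice, so not rice-free — out
F: has sesame, so not sesame-free — out
G: has gelatin, so not vegan — no
H: every rule checks out — valid

2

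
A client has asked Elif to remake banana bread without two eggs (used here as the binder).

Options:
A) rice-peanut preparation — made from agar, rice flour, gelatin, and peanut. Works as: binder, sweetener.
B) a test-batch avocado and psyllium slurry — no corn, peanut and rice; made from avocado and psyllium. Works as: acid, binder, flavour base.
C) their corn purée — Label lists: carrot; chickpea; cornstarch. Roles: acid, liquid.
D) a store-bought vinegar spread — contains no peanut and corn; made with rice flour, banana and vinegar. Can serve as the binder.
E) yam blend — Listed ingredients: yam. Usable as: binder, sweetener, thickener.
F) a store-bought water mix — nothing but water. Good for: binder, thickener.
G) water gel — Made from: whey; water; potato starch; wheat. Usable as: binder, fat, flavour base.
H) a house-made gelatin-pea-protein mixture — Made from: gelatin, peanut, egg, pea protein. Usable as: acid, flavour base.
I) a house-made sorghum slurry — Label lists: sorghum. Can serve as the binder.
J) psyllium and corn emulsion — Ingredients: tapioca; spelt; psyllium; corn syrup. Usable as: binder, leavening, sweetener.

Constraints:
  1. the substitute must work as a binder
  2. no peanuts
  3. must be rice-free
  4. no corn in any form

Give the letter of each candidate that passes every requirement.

A: has peanut, so not peanut-free; has rice flour, so not rice-free — reject
B: no rice, no corn — keep
C: not usable as a binder; has cornstarch, so not corn-free — out
D: has rice flour, so not rice-free — no
E: only yam; none excluded — keep
F: works as a binder, no peanut, no rice — keep
G: whey and wheat etc. — none of it excluded — valid
H: not usable as a binder; has peanut, so not peanut-free — reject
I: no corn, no rice — valid
J: has corn syrup, so not corn-free — out

B, E, F, G, I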